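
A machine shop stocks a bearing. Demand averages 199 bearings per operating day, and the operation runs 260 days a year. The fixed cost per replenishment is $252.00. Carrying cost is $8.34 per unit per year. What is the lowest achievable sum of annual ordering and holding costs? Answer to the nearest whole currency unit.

Annual demand D = 199 × 260 = 51,740.
Q* = √(2DS/H) = √(2 × 51,740 × 252 / 8.34) ≈ 1768.26.
At the optimum the two cost components are equal, so total cost = 2·(Q*/2)H = Q*·H.
Minimum total = √(2DSH) = √(2 × 51,740 × 252 × 8.34) ≈ 14747.266.

TC* ≈ $14,747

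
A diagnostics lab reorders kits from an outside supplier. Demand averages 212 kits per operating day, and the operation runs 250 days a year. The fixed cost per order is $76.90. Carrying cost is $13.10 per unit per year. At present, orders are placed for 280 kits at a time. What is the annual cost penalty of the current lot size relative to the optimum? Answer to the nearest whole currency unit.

Extra cost ≈ $6,056 per year

Annual demand D = 212 × 250 = 53,000.
EOQ = √(2DS/H) = √(2 × 53,000 × 76.9 / 13.1) ≈ 788.82.
Cost at Q* = (D/Q*)S + (Q*/2)H = √(2DSH) ≈ $10,333.60.
Cost at Q = 280: (53,000/280)×76.9 + (280/2)×13.1 = $14,556.07 + $1,834.00 = $16,390.07.
Excess = $16,390.07 − $10,333.60 = $6,056.47.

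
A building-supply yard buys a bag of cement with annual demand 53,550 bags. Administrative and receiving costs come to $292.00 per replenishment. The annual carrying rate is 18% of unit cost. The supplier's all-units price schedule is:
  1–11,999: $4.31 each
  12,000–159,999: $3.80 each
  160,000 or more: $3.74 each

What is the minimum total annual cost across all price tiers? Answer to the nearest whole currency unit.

TC* ≈ $208,897

Holding cost per unit per year at price C is H = 0.18·C.
For each price level, check whether its EOQ is feasible; otherwise the best quantity at that price is the breakpoint.
EOQ at $4.31 = 6349.1 (feasible in tier 1): TC = 53,550×$4.31 + (53,550/6349.1)×292 + (6349.1/2)×0.18×$4.31 = $235,726.12.
EOQ at $3.80 = 6761.7 < 12000, so use break Q=12000: TC = 53,550×$3.80 + (53,550/12000.0)×292 + (12000.0/2)×0.18×$3.80 = $208,897.05.
EOQ at $3.74 = 6815.8 < 160000, so use break Q=160000: TC = 53,550×$3.74 + (53,550/160000.0)×292 + (160000.0/2)×0.18×$3.74 = $254,230.73.
Lowest total cost among the candidates is at Q = 12000.0.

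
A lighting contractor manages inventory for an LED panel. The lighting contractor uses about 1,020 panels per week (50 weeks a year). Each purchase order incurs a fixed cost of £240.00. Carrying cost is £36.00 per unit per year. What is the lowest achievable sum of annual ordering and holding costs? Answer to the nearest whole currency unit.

TC* ≈ £29,686

Annual demand D = 1,020 × 50 = 51,000.
EOQ = √(2DS/H) = √(2 × 51,000 × 240 / 36) ≈ 824.62.
At Q*, ordering cost (D/Q*)S equals holding cost (Q*/2)H, each = √(DSH/2).
Minimum total = √(2DSH) = √(2 × 51,000 × 240 × 36) ≈ 29686.361.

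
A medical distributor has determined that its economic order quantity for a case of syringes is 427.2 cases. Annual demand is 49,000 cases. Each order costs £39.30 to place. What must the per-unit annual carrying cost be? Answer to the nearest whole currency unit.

Invert the EOQ relation Q*² = 2DS/H.
From Q* = √(2DS/H): H = 2DS / Q*² = 2 × 49,000 × 39.3 / 427.2² = 21.1036.

H ≈ £21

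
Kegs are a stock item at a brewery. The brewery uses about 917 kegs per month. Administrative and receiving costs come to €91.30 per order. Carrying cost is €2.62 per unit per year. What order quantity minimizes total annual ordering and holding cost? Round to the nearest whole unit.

Annual demand D = 917 × 12 = 11,004.
EOQ = √(2DS / H) = √(2 × 11,004 × 91.3 / 2.62).
= √(2,009,330.4 / 2.62) = √766,920 ≈ 875.740.

Q* ≈ 876 kegs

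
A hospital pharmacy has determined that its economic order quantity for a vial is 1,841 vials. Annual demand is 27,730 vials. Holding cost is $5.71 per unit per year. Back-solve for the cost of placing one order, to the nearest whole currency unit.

S ≈ $349

The basic EOQ model gives Q* = √(2DS/H); rearrange for the unknown.
From Q* = √(2DS/H): S = Q*²H / (2D) = 1,841² × 5.71 / (2 × 27,730) = 348.9505.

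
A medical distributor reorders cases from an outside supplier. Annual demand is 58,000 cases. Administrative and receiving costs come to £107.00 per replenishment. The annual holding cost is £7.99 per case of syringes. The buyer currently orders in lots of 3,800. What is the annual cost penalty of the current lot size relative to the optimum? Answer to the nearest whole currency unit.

EOQ = √(2DS/H) = √(2 × 58,000 × 107 / 7.99) ≈ 1246.37.
Cost at Q* = (D/Q*)S + (Q*/2)H = √(2DSH) ≈ £9,958.51.
Cost at Q = 3,800: (58,000/3,800)×107 + (3,800/2)×7.99 = £1,633.16 + £15,181.00 = £16,814.16.
Excess = £16,814.16 − £9,958.51 = £6,855.65.

Extra cost ≈ £6,856 per year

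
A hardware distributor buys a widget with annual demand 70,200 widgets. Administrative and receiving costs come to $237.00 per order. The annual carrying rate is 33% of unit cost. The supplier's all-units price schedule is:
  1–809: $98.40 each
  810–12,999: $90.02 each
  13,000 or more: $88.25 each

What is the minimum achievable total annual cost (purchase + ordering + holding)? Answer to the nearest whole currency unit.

Holding cost per unit per year at price C is H = 0.33·C.
Evaluate total cost at each tier's feasible EOQ or, if the EOQ is below the tier, at the tier's minimum quantity.
Tier 1 ($98.40): EOQ = 1012.3 exceeds tier's upper bound 809, so this tier is dominated.
EOQ at $90.02 = 1058.4 (feasible in tier 2): TC = 70,200×$90.02 + (70,200/1058.4)×237 + (1058.4/2)×0.33×$90.02 = $6,350,844.12.
EOQ at $88.25 = 1068.9 < 13000, so use break Q=13000: TC = 70,200×$88.25 + (70,200/13000.0)×237 + (13000.0/2)×0.33×$88.25 = $6,385,726.05.
Lowest total cost among the candidates is at Q = 1058.4.

TC* ≈ $6,350,844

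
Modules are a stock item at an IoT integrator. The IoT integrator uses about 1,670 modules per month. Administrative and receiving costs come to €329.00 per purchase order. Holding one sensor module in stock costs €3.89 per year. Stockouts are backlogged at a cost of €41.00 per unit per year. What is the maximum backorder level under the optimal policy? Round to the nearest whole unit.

Annual demand D = 1,670 × 12 = 20,040.
With planned backorders, Q* = √(2DS/H) · √((H+B)/B).
√(2DS/H) = √(2 × 20,040 × 329 / 3.89) = 1841.141.
√((H+B)/B) = √((3.89+41)/41) = 1.0464.
Q* ≈ 1926.504.
S* = Q* · H/(H+B) = 1926.504 × 3.89/44.89 ≈ 166.944.

S* ≈ 167 modules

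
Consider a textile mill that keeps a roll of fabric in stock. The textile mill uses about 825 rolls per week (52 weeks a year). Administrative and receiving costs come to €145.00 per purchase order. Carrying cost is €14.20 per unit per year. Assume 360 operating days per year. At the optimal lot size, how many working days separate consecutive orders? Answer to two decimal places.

T ≈ 7.85 days

Annual demand D = 825 × 52 = 42,900.
The optimal lot size = √(2DS/H) = √(2 × 42,900 × 145 / 14.2) ≈ 936.02.
Cycle time = Q*/D × 360 = 936.02 / 42,900 × 360 ≈ 7.855 days.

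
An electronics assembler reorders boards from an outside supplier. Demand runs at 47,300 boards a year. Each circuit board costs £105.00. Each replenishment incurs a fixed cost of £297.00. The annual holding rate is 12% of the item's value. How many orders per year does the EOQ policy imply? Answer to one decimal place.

N ≈ 31.7 orders per year

Holding cost H = 0.12 × £105.00 = £12.6000 per unit per year.
Q* = √(2DS/H) = √(2 × 47,300 × 297 / 12.6) ≈ 1493.27.
Orders per year = D / Q* = 47,300 / 1493.27 ≈ 31.675.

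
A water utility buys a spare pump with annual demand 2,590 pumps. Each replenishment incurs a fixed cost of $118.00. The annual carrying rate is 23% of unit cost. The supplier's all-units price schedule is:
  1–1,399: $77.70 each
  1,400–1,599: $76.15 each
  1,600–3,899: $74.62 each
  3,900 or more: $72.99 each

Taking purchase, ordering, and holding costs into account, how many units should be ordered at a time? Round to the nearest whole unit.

Q* ≈ 185 pumps

Holding cost per unit per year at price C is H = 0.23·C.
Candidates are each tier's EOQ (if it falls in that tier) and each price-break quantity.
EOQ at $77.70 = 184.9 (feasible in tier 1): TC = 2,590×$77.70 + (2,590/184.9)×118 + (184.9/2)×0.23×$77.70 = $204,548.07.
EOQ at $76.15 = 186.8 < 1400, so use break Q=1400: TC = 2,590×$76.15 + (2,590/1400.0)×118 + (1400.0/2)×0.23×$76.15 = $209,706.95.
EOQ at $74.62 = 188.7 < 1600, so use break Q=1600: TC = 2,590×$74.62 + (2,590/1600.0)×118 + (1600.0/2)×0.23×$74.62 = $207,186.89.
EOQ at $72.99 = 190.8 < 3900, so use break Q=3900: TC = 2,590×$72.99 + (2,590/3900.0)×118 + (3900.0/2)×0.23×$72.99 = $221,858.48.
Lowest total cost is $204,548.07 at Q = 184.9.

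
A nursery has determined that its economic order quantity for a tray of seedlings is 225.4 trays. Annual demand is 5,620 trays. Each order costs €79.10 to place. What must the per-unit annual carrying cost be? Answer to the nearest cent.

H ≈ €17.50

Invert the EOQ relation Q*² = 2DS/H.
From Q* = √(2DS/H): H = 2DS / Q*² = 2 × 5,620 × 79.1 / 225.4² = 17.4999.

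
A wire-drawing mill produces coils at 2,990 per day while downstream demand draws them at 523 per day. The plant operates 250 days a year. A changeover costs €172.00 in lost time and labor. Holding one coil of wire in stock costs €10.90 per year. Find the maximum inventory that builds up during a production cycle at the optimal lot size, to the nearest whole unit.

I_max ≈ 1,845 coils

Annual demand D = 523 × 250 = 130,750.
Production build-up factor (1 − d/p) = 1 − 523/2,990 = 0.8251.
Q* = √(2DS / (H(1 − d/p))) = √(2 × 130,750 × 172 / (10.9 × 0.8251)).
= √(44,978,000 / 8.9934) ≈ 2236.340.
Maximum inventory = Q*(1 − d/p) = 2236.340 × 0.8251 ≈ 1845.168.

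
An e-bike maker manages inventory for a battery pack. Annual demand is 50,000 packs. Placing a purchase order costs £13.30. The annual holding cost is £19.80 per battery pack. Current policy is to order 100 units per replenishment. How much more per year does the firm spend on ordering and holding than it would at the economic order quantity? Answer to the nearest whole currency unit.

Extra cost ≈ £2,508 per year

EOQ = √(2DS/H) = √(2 × 50,000 × 13.3 / 19.8) ≈ 259.18.
Cost at Q* = (D/Q*)S + (Q*/2)H = √(2DSH) ≈ £5,131.67.
Cost at Q = 100: (50,000/100)×13.3 + (100/2)×19.8 = £6,650.00 + £990.00 = £7,640.00.
Excess = £7,640.00 − £5,131.67 = £2,508.33.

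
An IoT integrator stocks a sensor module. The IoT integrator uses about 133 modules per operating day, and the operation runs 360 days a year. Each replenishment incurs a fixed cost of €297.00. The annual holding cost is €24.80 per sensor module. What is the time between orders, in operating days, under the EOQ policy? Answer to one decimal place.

T ≈ 8.1 days

Annual demand D = 133 × 360 = 47,880.
EOQ = √(2DS/H) = √(2 × 47,880 × 297 / 24.8) ≈ 1070.89.
Cycle time = Q*/D × 360 = 1070.89 / 47,880 × 360 ≈ 8.052 days.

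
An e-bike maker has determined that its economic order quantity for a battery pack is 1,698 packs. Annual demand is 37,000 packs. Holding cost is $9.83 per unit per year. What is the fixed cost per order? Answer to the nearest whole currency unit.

S ≈ $383

Squaring Q* = √(2DS/H) gives Q*² = 2DS/H.
From Q* = √(2DS/H): S = Q*²H / (2D) = 1,698² × 9.83 / (2 × 37,000) = 382.9986.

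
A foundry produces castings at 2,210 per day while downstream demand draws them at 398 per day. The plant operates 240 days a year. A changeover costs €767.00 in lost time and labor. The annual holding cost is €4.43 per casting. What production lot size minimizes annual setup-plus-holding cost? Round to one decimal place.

Q* ≈ 6,351.5 castings

Annual demand D = 398 × 240 = 95,520.
Production build-up factor (1 − d/p) = 1 − 398/2,210 = 0.8199.
Q* = √(2DS / (H(1 − d/p))) = √(2 × 95,520 × 767 / (4.43 × 0.8199)).
= √(146,527,680 / 3.6322) ≈ 6351.481.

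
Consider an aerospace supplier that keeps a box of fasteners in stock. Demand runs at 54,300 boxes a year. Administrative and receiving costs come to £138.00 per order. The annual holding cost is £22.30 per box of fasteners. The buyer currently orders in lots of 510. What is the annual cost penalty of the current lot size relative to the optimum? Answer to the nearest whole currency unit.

EOQ = √(2DS/H) = √(2 × 54,300 × 138 / 22.3) ≈ 819.79.
Cost at Q* = (D/Q*)S + (Q*/2)H = √(2DSH) ≈ £18,281.29.
Cost at Q = 510: (54,300/510)×138 + (510/2)×22.3 = £14,692.94 + £5,686.50 = £20,379.44.
Excess = £20,379.44 − £18,281.29 = £2,098.15.

Extra cost ≈ £2,098 per year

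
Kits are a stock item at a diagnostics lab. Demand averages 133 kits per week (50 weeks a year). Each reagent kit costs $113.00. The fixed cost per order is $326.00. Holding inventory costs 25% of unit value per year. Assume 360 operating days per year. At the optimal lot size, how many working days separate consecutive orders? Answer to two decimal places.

Annual demand D = 133 × 50 = 6,650.
Holding cost H = 0.25 × $113.00 = $28.2500 per unit per year.
Q* = √(2DS/H) = √(2 × 6,650 × 326 / 28.25) ≈ 391.76.
Cycle time = Q*/D × 360 = 391.76 / 6,650 × 360 ≈ 21.208 days.

T ≈ 21.21 days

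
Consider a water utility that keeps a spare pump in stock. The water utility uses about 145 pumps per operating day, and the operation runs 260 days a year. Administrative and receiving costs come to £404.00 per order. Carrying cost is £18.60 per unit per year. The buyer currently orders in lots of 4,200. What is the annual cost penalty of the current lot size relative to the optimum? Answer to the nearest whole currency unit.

Annual demand D = 145 × 260 = 37,700.
EOQ = √(2DS/H) = √(2 × 37,700 × 404 / 18.6) ≈ 1279.73.
Cost at Q* = (D/Q*)S + (Q*/2)H = √(2DSH) ≈ £23,803.06.
Cost at Q = 4,200: (37,700/4,200)×404 + (4,200/2)×18.6 = £3,626.38 + £39,060.00 = £42,686.38.
Excess = £42,686.38 − £23,803.06 = £18,883.32.

Extra cost ≈ £18,883 per year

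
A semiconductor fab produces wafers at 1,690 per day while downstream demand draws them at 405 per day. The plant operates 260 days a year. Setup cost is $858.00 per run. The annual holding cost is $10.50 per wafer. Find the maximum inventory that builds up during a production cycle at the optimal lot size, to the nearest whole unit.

I_max ≈ 3,617 wafers

Annual demand D = 405 × 260 = 105,300.
Production build-up factor (1 − d/p) = 1 − 405/1,690 = 0.7604.
Q* = √(2DS / (H(1 − d/p))) = √(2 × 105,300 × 858 / (10.5 × 0.7604)).
= √(180,694,800 / 7.9837) ≈ 4757.403.
Maximum inventory = Q*(1 − d/p) = 4757.403 × 0.7604 ≈ 3617.316.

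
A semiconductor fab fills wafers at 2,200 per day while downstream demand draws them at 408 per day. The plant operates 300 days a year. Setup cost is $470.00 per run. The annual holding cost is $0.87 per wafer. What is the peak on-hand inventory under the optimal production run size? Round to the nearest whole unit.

I_max ≈ 10,379 wafers

Annual demand D = 408 × 300 = 122,400.
Production build-up factor (1 − d/p) = 1 − 408/2,200 = 0.8145.
Q* = √(2DS / (H(1 − d/p))) = √(2 × 122,400 × 470 / (0.87 × 0.8145)).
= √(115,056,000 / 0.7087) ≈ 12741.993.
Maximum inventory = Q*(1 − d/p) = 12741.993 × 0.8145 ≈ 10378.932.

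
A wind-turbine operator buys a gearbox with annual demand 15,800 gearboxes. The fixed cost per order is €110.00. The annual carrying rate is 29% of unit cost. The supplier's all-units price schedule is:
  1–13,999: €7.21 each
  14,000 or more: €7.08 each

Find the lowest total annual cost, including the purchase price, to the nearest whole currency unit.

Holding cost per unit per year at price C is H = 0.29·C.
Evaluate total cost at each tier's feasible EOQ or, if the EOQ is below the tier, at the tier's minimum quantity.
EOQ at €7.21 = 1289.4 (feasible in tier 1): TC = 15,800×€7.21 + (15,800/1289.4)×110 + (1289.4/2)×0.29×€7.21 = €116,613.92.
EOQ at €7.08 = 1301.1 < 14000, so use break Q=14000: TC = 15,800×€7.08 + (15,800/14000.0)×110 + (14000.0/2)×0.29×€7.08 = €126,360.54.
Lowest total cost among the candidates is at Q = 1289.4.

TC* ≈ €116,614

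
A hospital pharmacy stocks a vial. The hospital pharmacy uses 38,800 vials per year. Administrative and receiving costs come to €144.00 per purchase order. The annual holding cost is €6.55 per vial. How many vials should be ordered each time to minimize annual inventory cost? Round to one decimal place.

Q* ≈ 1,306.1 vials

EOQ = √(2DS / H) = √(2 × 38,800 × 144 / 6.55).
= √(11,174,400 / 6.55) = √1,706,015.2672 ≈ 1306.145.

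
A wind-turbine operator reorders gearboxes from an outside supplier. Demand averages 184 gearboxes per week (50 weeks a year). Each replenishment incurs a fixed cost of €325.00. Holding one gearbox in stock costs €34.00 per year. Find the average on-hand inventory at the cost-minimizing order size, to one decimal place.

Average inventory ≈ 209.7 gearboxes

Annual demand D = 184 × 50 = 9,200.
The optimal lot size = √(2DS/H) = √(2 × 9,200 × 325 / 34) ≈ 419.38.
Average inventory = Q*/2 ≈ 419.38 / 2 = 209.692.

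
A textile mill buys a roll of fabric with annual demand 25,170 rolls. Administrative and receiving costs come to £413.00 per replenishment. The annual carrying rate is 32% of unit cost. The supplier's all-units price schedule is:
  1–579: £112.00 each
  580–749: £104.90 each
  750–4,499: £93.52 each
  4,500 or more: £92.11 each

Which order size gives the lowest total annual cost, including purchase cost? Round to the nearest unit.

Q* ≈ 833 rolls

Holding cost per unit per year at price C is H = 0.32·C.
Evaluate total cost at each tier's feasible EOQ or, if the EOQ is below the tier, at the tier's minimum quantity.
Tier 1 (£112.00): EOQ = 761.6 exceeds tier's upper bound 579, so this tier is dominated.
Tier 2 (£104.90): EOQ = 787.0 exceeds tier's upper bound 749, so this tier is dominated.
EOQ at £93.52 = 833.5 (feasible in tier 3): TC = 25,170×£93.52 + (25,170/833.5)×413 + (833.5/2)×0.32×£93.52 = £2,378,841.98.
EOQ at £92.11 = 839.9 < 4500, so use break Q=4500: TC = 25,170×£92.11 + (25,170/4500.0)×413 + (4500.0/2)×0.32×£92.11 = £2,387,037.95.
Lowest total cost is £2,378,841.98 at Q = 833.5.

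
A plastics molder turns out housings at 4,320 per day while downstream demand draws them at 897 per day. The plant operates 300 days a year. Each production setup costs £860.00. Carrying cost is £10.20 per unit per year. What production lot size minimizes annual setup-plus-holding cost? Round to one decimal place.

Q* ≈ 7,567.6 housings

Annual demand D = 897 × 300 = 269,100.
Production build-up factor (1 − d/p) = 1 − 897/4,320 = 0.7924.
Q* = √(2DS / (H(1 − d/p))) = √(2 × 269,100 × 860 / (10.2 × 0.7924)).
= √(462,852,000 / 8.0821) ≈ 7567.622.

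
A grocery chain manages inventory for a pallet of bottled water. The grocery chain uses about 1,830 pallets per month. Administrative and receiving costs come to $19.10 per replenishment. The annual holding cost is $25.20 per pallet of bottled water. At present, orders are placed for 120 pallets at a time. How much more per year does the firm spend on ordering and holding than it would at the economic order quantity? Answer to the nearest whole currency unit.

Annual demand D = 1,830 × 12 = 21,960.
EOQ = √(2DS/H) = √(2 × 21,960 × 19.1 / 25.2) ≈ 182.45.
Cost at Q* = (D/Q*)S + (Q*/2)H = √(2DSH) ≈ $4,597.78.
Cost at Q = 120: (21,960/120)×19.1 + (120/2)×25.2 = $3,495.30 + $1,512.00 = $5,007.30.
Excess = $5,007.30 − $4,597.78 = $409.52.

Extra cost ≈ $410 per year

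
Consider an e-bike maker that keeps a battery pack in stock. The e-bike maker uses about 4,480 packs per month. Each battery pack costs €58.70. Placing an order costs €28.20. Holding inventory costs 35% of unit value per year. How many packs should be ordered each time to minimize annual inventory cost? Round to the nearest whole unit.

Annual demand D = 4,480 × 12 = 53,760.
Holding cost H = 0.35 × €58.70 = €20.5450 per unit per year.
EOQ = √(2DS / H) = √(2 × 53,760 × 28.2 / 20.545).
= √(3,032,064 / 20.545) = √147,581.6014 ≈ 384.164.

Q* ≈ 384 packs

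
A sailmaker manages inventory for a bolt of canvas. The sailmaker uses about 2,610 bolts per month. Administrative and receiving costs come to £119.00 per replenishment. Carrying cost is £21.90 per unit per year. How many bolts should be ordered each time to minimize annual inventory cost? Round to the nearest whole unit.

Annual demand D = 2,610 × 12 = 31,320.
EOQ = √(2DS / H) = √(2 × 31,320 × 119 / 21.9).
= √(7,454,160 / 21.9) = √340,372.6027 ≈ 583.415.

Q* ≈ 583 bolts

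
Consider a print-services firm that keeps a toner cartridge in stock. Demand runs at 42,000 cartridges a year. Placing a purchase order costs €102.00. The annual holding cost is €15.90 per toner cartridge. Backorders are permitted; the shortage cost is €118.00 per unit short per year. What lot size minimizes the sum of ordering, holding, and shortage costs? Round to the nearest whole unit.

Q* ≈ 782 cartridges

With planned backorders, Q* = √(2DS/H) · √((H+B)/B).
√(2DS/H) = √(2 × 42,000 × 102 / 15.9) = 734.076.
√((H+B)/B) = √((15.9+118)/118) = 1.0652.
Q* ≈ 781.971.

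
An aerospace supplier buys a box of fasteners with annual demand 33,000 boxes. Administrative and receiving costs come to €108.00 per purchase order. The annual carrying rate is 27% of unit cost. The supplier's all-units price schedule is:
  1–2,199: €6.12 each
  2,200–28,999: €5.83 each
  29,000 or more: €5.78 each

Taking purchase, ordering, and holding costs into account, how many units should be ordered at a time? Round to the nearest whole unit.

Holding cost per unit per year at price C is H = 0.27·C.
For each price level, check whether its EOQ is feasible; otherwise the best quantity at that price is the breakpoint.
EOQ at €6.12 = 2077.0 (feasible in tier 1): TC = 33,000×€6.12 + (33,000/2077.0)×108 + (2077.0/2)×0.27×€6.12 = €205,391.95.
EOQ at €5.83 = 2128.0 < 2200, so use break Q=2200: TC = 33,000×€5.83 + (33,000/2200.0)×108 + (2200.0/2)×0.27×€5.83 = €195,741.51.
EOQ at €5.78 = 2137.2 < 29000, so use break Q=29000: TC = 33,000×€5.78 + (33,000/29000.0)×108 + (29000.0/2)×0.27×€5.78 = €213,491.60.
Lowest total cost is €195,741.51 at Q = 2200.0.

Q* ≈ 2,200 boxes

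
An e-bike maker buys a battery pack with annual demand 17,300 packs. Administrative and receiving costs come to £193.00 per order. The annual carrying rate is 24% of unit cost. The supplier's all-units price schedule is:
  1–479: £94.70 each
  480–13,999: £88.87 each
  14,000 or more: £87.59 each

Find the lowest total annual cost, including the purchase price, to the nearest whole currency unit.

Holding cost per unit per year at price C is H = 0.24·C.
Evaluate total cost at each tier's feasible EOQ or, if the EOQ is below the tier, at the tier's minimum quantity.
Tier 1 (£94.70): EOQ = 542.0 exceeds tier's upper bound 479, so this tier is dominated.
EOQ at £88.87 = 559.5 (feasible in tier 2): TC = 17,300×£88.87 + (17,300/559.5)×193 + (559.5/2)×0.24×£88.87 = £1,549,385.38.
EOQ at £87.59 = 563.6 < 14000, so use break Q=14000: TC = 17,300×£87.59 + (17,300/14000.0)×193 + (14000.0/2)×0.24×£87.59 = £1,662,696.69.
Lowest total cost among the candidates is at Q = 559.5.

TC* ≈ £1,549,385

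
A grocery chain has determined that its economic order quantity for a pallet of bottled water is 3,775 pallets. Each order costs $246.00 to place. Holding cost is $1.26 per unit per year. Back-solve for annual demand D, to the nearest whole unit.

D ≈ 36,496 pallets per year

Invert the EOQ relation Q*² = 2DS/H.
From Q* = √(2DS/H): D = Q*²H / (2S) = 3,775² × 1.26 / (2 × 246) = 36495.503.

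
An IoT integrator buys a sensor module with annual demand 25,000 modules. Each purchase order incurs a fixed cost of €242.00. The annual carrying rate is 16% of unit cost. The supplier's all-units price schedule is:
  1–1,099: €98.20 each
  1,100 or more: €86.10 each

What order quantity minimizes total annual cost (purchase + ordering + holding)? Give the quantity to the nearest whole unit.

Q* ≈ 1,100 modules

Holding cost per unit per year at price C is H = 0.16·C.
For each price level, check whether its EOQ is feasible; otherwise the best quantity at that price is the breakpoint.
EOQ at €98.20 = 877.6 (feasible in tier 1): TC = 25,000×€98.20 + (25,000/877.6)×242 + (877.6/2)×0.16×€98.20 = €2,468,788.23.
EOQ at €86.10 = 937.2 < 1100, so use break Q=1100: TC = 25,000×€86.10 + (25,000/1100.0)×242 + (1100.0/2)×0.16×€86.10 = €2,165,576.80.
Lowest total cost is €2,165,576.80 at Q = 1100.0.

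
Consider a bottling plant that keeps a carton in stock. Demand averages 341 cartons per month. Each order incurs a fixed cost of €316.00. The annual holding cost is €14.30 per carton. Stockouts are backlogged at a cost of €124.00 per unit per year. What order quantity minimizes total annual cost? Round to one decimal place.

Q* ≈ 449.1 cartons

Annual demand D = 341 × 12 = 4,092.
With planned backorders, Q* = √(2DS/H) · √((H+B)/B).
√(2DS/H) = √(2 × 4,092 × 316 / 14.3) = 425.264.
√((H+B)/B) = √((14.3+124)/124) = 1.0561.
Q* ≈ 449.116.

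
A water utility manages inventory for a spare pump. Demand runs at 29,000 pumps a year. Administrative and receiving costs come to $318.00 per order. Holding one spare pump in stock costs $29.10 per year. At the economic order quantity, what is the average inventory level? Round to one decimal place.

Average inventory ≈ 398.1 pumps

Q* = √(2DS/H) = √(2 × 29,000 × 318 / 29.1) ≈ 796.12.
Average inventory = Q*/2 ≈ 796.12 / 2 = 398.062.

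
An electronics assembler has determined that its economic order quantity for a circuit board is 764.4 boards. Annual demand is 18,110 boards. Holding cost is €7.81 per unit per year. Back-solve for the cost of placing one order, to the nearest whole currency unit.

S ≈ €126

The basic EOQ model gives Q* = √(2DS/H); rearrange for the unknown.
From Q* = √(2DS/H): S = Q*²H / (2D) = 764.4² × 7.81 / (2 × 18,110) = 125.9923.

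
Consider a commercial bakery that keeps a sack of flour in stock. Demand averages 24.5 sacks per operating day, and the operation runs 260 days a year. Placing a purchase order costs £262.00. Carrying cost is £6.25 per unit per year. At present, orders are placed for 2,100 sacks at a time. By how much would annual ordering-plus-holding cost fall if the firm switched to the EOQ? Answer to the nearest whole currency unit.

Annual demand D = 24.5 × 260 = 6,370.
EOQ = √(2DS/H) = √(2 × 6,370 × 262 / 6.25) ≈ 730.79.
Cost at Q* = (D/Q*)S + (Q*/2)H = √(2DSH) ≈ £4,567.47.
Cost at Q = 2,100: (6,370/2,100)×262 + (2,100/2)×6.25 = £794.73 + £6,562.50 = £7,357.23.
Excess = £7,357.23 − £4,567.47 = £2,789.77.

Extra cost ≈ £2,790 per year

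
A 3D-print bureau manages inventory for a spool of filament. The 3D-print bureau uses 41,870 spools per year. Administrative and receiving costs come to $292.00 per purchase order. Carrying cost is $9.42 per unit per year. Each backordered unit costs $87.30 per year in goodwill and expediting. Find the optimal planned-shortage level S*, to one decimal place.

S* ≈ 165.2 spools

With planned backorders, Q* = √(2DS/H) · √((H+B)/B).
√(2DS/H) = √(2 × 41,870 × 292 / 9.42) = 1611.137.
√((H+B)/B) = √((9.42+87.3)/87.3) = 1.0526.
Q* ≈ 1695.835.
S* = Q* · H/(H+B) = 1695.835 × 9.42/96.72 ≈ 165.165.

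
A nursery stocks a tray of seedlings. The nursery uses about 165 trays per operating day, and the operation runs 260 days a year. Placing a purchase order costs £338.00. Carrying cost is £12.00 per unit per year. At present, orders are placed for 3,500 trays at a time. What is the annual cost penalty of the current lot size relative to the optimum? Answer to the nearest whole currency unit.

Extra cost ≈ £6,488 per year

Annual demand D = 165 × 260 = 42,900.
EOQ = √(2DS/H) = √(2 × 42,900 × 338 / 12) ≈ 1554.57.
Cost at Q* = (D/Q*)S + (Q*/2)H = √(2DSH) ≈ £18,654.89.
Cost at Q = 3,500: (42,900/3,500)×338 + (3,500/2)×12 = £4,142.91 + £21,000.00 = £25,142.91.
Excess = £25,142.91 − £18,654.89 = £6,488.03.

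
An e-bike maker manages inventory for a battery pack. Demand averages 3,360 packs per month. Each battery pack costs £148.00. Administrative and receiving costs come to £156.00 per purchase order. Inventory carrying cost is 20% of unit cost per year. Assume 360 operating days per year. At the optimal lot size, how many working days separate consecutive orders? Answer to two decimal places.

Annual demand D = 3,360 × 12 = 40,320.
Holding cost H = 0.20 × £148.00 = £29.6000 per unit per year.
Q* = √(2DS/H) = √(2 × 40,320 × 156 / 29.6) ≈ 651.92.
Cycle time = Q*/D × 360 = 651.92 / 40,320 × 360 ≈ 5.821 days.

T ≈ 5.82 days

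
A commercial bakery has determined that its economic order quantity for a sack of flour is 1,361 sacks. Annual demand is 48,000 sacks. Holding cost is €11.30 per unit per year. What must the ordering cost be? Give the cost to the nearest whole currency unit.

Squaring Q* = √(2DS/H) gives Q*² = 2DS/H.
From Q* = √(2DS/H): S = Q*²H / (2D) = 1,361² × 11.3 / (2 × 48,000) = 218.0336.

S ≈ €218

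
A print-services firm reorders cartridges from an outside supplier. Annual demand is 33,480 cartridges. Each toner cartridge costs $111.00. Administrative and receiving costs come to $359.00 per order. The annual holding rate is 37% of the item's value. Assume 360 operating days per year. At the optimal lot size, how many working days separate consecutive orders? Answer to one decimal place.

Holding cost H = 0.37 × $111.00 = $41.0700 per unit per year.
The optimal lot size = √(2DS/H) = √(2 × 33,480 × 359 / 41.07) ≈ 765.05.
Cycle time = Q*/D × 360 = 765.05 / 33,480 × 360 ≈ 8.226 days.

T ≈ 8.2 days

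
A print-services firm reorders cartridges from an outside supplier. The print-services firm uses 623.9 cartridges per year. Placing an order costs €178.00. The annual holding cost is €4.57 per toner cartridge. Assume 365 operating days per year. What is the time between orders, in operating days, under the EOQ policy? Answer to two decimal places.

EOQ = √(2DS/H) = √(2 × 623.9 × 178 / 4.57) ≈ 220.46.
Cycle time = Q*/D × 365 = 220.46 / 623.9 × 365 ≈ 128.974 days.

T ≈ 128.97 days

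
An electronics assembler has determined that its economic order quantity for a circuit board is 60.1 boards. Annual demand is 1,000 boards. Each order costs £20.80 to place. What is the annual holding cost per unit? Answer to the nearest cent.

Invert the EOQ relation Q*² = 2DS/H.
From Q* = √(2DS/H): H = 2DS / Q*² = 2 × 1,000 × 20.8 / 60.1² = 11.5171.

H ≈ £11.52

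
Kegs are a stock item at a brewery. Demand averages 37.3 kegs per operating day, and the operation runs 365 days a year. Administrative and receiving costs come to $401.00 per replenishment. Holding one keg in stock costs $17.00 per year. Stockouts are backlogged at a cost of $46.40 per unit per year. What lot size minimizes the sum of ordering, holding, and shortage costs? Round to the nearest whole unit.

Annual demand D = 37.3 × 365 = 13,614.5.
With planned backorders, Q* = √(2DS/H) · √((H+B)/B).
√(2DS/H) = √(2 × 13,614.5 × 401 / 17) = 801.426.
√((H+B)/B) = √((17+46.4)/46.4) = 1.1689.
Q* ≈ 936.805.

Q* ≈ 937 kegs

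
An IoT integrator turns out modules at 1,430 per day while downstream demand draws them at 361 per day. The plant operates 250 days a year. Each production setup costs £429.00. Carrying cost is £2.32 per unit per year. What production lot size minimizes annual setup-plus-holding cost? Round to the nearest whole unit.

Q* ≈ 6,682 modules

Annual demand D = 361 × 250 = 90,250.
Production build-up factor (1 − d/p) = 1 − 361/1,430 = 0.7476.
Q* = √(2DS / (H(1 − d/p))) = √(2 × 90,250 × 429 / (2.32 × 0.7476)).
= √(77,434,500 / 1.7343) ≈ 6681.938.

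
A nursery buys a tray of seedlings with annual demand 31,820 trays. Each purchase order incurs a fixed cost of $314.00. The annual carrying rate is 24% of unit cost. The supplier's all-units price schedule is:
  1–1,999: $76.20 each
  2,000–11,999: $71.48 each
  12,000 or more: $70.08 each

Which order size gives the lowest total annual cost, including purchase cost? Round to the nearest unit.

Q* ≈ 2,000 trays

Holding cost per unit per year at price C is H = 0.24·C.
For each price level, check whether its EOQ is feasible; otherwise the best quantity at that price is the breakpoint.
EOQ at $76.20 = 1045.3 (feasible in tier 1): TC = 31,820×$76.20 + (31,820/1045.3)×314 + (1045.3/2)×0.24×$76.20 = $2,443,800.70.
EOQ at $71.48 = 1079.3 < 2000, so use break Q=2000: TC = 31,820×$71.48 + (31,820/2000.0)×314 + (2000.0/2)×0.24×$71.48 = $2,296,644.54.
EOQ at $70.08 = 1090.0 < 12000, so use break Q=12000: TC = 31,820×$70.08 + (31,820/12000.0)×314 + (12000.0/2)×0.24×$70.08 = $2,331,693.42.
Lowest total cost is $2,296,644.54 at Q = 2000.0.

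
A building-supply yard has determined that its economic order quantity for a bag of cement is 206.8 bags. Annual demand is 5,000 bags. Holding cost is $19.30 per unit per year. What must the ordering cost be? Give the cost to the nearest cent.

S ≈ $82.54

Squaring Q* = √(2DS/H) gives Q*² = 2DS/H.
From Q* = √(2DS/H): S = Q*²H / (2D) = 206.8² × 19.3 / (2 × 5,000) = 82.5388.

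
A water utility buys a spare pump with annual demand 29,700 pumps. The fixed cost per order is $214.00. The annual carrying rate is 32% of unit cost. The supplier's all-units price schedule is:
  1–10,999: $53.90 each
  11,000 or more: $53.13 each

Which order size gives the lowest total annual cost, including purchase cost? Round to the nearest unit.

Holding cost per unit per year at price C is H = 0.32·C.
Evaluate total cost at each tier's feasible EOQ or, if the EOQ is below the tier, at the tier's minimum quantity.
EOQ at $53.90 = 858.5 (feasible in tier 1): TC = 29,700×$53.90 + (29,700/858.5)×214 + (858.5/2)×0.32×$53.90 = $1,615,637.08.
EOQ at $53.13 = 864.7 < 11000, so use break Q=11000: TC = 29,700×$53.13 + (29,700/11000.0)×214 + (11000.0/2)×0.32×$53.13 = $1,672,047.60.
Lowest total cost is $1,615,637.08 at Q = 858.5.

Q* ≈ 858 pumps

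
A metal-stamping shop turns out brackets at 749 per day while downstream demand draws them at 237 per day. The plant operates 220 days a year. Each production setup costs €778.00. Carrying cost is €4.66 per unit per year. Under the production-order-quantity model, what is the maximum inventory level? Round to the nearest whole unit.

I_max ≈ 3,450 brackets

Annual demand D = 237 × 220 = 52,140.
Production build-up factor (1 − d/p) = 1 − 237/749 = 0.6836.
Q* = √(2DS / (H(1 − d/p))) = √(2 × 52,140 × 778 / (4.66 × 0.6836)).
= √(81,129,840 / 3.1855) ≈ 5046.651.
Maximum inventory = Q*(1 − d/p) = 5046.651 × 0.6836 ≈ 3449.780.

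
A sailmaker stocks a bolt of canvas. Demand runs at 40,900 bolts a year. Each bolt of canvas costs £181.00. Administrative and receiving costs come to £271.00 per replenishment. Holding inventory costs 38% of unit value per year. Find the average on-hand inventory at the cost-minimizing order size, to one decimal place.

Average inventory ≈ 283.9 bolts

Holding cost H = 0.38 × £181.00 = £68.7800 per unit per year.
The optimal lot size = √(2DS/H) = √(2 × 40,900 × 271 / 68.78) ≈ 567.71.
Average inventory = Q*/2 ≈ 567.71 / 2 = 283.857.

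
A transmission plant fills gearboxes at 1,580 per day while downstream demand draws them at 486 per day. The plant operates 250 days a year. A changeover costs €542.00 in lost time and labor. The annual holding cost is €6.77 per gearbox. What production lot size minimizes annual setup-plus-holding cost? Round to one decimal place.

Q* ≈ 5,300.6 gearboxes

Annual demand D = 486 × 250 = 121,500.
Production build-up factor (1 − d/p) = 1 − 486/1,580 = 0.6924.
Q* = √(2DS / (H(1 − d/p))) = √(2 × 121,500 × 542 / (6.77 × 0.6924)).
= √(131,706,000 / 4.6876) ≈ 5300.640.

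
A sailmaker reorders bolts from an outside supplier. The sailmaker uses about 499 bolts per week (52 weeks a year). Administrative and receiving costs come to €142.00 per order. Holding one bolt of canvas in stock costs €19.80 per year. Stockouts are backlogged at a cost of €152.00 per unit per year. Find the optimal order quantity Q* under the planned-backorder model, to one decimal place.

Annual demand D = 499 × 52 = 25,948.
With planned backorders, Q* = √(2DS/H) · √((H+B)/B).
√(2DS/H) = √(2 × 25,948 × 142 / 19.8) = 610.068.
√((H+B)/B) = √((19.8+152)/152) = 1.0631.
Q* ≈ 648.587.

Q* ≈ 648.6 bolts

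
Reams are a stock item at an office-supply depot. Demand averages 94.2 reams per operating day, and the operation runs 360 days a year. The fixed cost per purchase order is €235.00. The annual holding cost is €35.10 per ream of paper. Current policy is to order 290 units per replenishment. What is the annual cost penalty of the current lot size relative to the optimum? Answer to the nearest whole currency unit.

Extra cost ≈ €8,917 per year

Annual demand D = 94.2 × 360 = 33,912.
EOQ = √(2DS/H) = √(2 × 33,912 × 235 / 35.1) ≈ 673.86.
Cost at Q* = (D/Q*)S + (Q*/2)H = √(2DSH) ≈ €23,652.62.
Cost at Q = 290: (33,912/290)×235 + (290/2)×35.1 = €27,480.41 + €5,089.50 = €32,569.91.
Excess = €32,569.91 − €23,652.62 = €8,917.30.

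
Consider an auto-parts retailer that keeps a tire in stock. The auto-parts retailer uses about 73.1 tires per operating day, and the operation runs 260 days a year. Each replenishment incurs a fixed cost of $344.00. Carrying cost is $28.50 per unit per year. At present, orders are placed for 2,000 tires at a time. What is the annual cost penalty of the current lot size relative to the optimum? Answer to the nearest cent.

Extra cost ≈ $12,464.38 per year

Annual demand D = 73.1 × 260 = 19,006.
EOQ = √(2DS/H) = √(2 × 19,006 × 344 / 28.5) ≈ 677.36.
Cost at Q* = (D/Q*)S + (Q*/2)H = √(2DSH) ≈ $19,304.65.
Cost at Q = 2,000: (19,006/2,000)×344 + (2,000/2)×28.5 = $3,269.03 + $28,500.00 = $31,769.03.
Excess = $31,769.03 − $19,304.65 = $12,464.38.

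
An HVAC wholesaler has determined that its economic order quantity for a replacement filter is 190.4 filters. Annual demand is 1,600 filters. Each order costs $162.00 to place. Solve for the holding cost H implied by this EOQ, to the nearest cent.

Squaring Q* = √(2DS/H) gives Q*² = 2DS/H.
From Q* = √(2DS/H): H = 2DS / Q*² = 2 × 1,600 × 162 / 190.4² = 14.2998.

H ≈ $14.30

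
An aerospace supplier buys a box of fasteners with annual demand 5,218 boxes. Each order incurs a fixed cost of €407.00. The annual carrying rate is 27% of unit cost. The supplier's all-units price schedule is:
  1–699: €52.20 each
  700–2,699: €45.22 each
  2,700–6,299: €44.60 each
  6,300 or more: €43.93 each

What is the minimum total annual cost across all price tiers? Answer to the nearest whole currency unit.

Holding cost per unit per year at price C is H = 0.27·C.
Candidates are each tier's EOQ (if it falls in that tier) and each price-break quantity.
EOQ at €52.20 = 549.0 (feasible in tier 1): TC = 5,218×€52.20 + (5,218/549.0)×407 + (549.0/2)×0.27×€52.20 = €280,116.76.
EOQ at €45.22 = 589.8 < 700, so use break Q=700: TC = 5,218×€45.22 + (5,218/700.0)×407 + (700.0/2)×0.27×€45.22 = €243,265.14.
EOQ at €44.60 = 593.9 < 2700, so use break Q=2700: TC = 5,218×€44.60 + (5,218/2700.0)×407 + (2700.0/2)×0.27×€44.60 = €249,766.07.
EOQ at €43.93 = 598.4 < 6300, so use break Q=6300: TC = 5,218×€43.93 + (5,218/6300.0)×407 + (6300.0/2)×0.27×€43.93 = €266,926.30.
Lowest total cost among the candidates is at Q = 700.0.

TC* ≈ €243,265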